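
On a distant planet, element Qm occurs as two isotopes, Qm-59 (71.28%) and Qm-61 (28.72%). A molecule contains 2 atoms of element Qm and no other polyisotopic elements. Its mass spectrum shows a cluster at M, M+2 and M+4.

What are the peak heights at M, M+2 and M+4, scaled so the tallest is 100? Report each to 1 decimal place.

The 2 Qm atoms are independent, so intensities follow the terms of (0.7128 + 0.2872)^2.
P(M) = 0.7128^2 = 0.508084
P(M+2) = 2 × 0.7128^1 × 0.2872^1 = 0.409432
P(M+4) = 0.2872^2 = 0.082484
The M peak is largest (0.508084); scaling to 100 gives 100.0 : 80.6 : 16.2.

100.0 : 80.6 : 16.2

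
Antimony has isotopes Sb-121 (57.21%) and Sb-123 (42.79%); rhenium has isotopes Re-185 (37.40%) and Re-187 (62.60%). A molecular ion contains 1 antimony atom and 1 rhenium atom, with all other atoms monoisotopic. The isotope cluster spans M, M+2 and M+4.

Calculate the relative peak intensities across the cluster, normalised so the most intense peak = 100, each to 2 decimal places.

Antimony pattern (n=1): 0.5721 : 0.4279
Rhenium pattern (n=1): 0.3740 : 0.6260
Convolve the two distributions (both contribute in 2-u steps):
  M: 0.5721×0.3740 = 0.213965
  M+2: 0.5721×0.6260 + 0.4279×0.3740 = 0.518169
  M+4: 0.4279×0.6260 = 0.267865
Scale to base peak (0.518169) = 100: 41.29 : 100.00 : 51.69

41.29 : 100.00 : 51.69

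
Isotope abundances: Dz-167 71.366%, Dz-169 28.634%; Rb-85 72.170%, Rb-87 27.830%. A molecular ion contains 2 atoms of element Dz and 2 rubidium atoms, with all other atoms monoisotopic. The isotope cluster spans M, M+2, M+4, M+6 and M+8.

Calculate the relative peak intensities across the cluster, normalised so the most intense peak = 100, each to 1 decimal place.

Element Dz pattern (n=2): 0.5093106 : 0.40869881 : 0.0819906
Rubidium pattern (n=2): 0.52085089 : 0.40169822 : 0.07745089
Convolve the two distributions (both contribute in 2-u steps):
  M: 0.5093106×0.52085089 = 0.265275
  M+2: 0.5093106×0.40169822 + 0.40869881×0.52085089 = 0.417460
  M+4: 0.5093106×0.07745089 + 0.40869881×0.40169822 + 0.0819906×0.52085089 = 0.246325
  M+6: 0.40869881×0.07745089 + 0.0819906×0.40169822 = 0.064590
  M+8: 0.0819906×0.07745089 = 0.006350
Scale to base peak (0.417460) = 100: 63.5 : 100.0 : 59.0 : 15.5 : 1.5

63.5 : 100.0 : 59.0 : 15.5 : 1.5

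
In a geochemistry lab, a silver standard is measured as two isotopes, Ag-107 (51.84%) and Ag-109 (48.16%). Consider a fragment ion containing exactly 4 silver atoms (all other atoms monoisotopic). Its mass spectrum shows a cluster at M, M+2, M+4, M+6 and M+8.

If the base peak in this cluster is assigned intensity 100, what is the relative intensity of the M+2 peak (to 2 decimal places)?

Term probabilities: M 0.0722, M+2 0.2684, M+4 0.3740, M+6 0.2316, M+8 0.0538. Base peak = M+4.
P(M+4) = C(4,2) × 0.5184^2 × 0.4816^2 = 6 × 0.26873856 × 0.23193856 = 0.373985 (base)
P(M+2) = C(4,1) × 0.5184^3 × 0.4816^1 = 4 × 0.13931407 × 0.4816 = 0.268375
Relative intensity = 0.268375 / 0.373985 × 100 = 71.76

71.76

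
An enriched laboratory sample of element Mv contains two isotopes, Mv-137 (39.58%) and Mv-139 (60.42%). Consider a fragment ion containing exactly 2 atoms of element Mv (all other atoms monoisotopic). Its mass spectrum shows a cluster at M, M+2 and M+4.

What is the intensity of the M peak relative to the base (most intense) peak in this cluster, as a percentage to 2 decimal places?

32.75%

(0.3958 + 0.6042)^2 gives M 0.1567, M+2 0.4783, M+4 0.3651; the largest is M+2.
P(M+2) = C(2,1) × 0.3958^1 × 0.6042^1 = 2 × 0.3958 × 0.6042 = 0.478285 (base)
P(M) = C(2,0) × 0.3958^2 × 0.6042^0 = 1 × 0.15665764 × 1.0000 = 0.156658
Relative intensity = 0.156658 / 0.478285 × 100 = 32.75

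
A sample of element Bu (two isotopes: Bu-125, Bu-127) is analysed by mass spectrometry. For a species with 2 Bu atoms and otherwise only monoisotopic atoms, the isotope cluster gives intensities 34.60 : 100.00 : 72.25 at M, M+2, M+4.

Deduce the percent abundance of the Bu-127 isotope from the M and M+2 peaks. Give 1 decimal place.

59.1%

Let p = fractional abundance of Bu-125. I(M+2)/I(M) = [C(2,1)·p^1·(1−p)] / p^2 = 2·(1−p)/p = 100.00/34.60 = 2.8902
(1−p)/p = 2.8902/2 = 1.4451  ⇒  p = 1/(1 + 1.4451) = 0.4090
Bu-125: 40.9%, Bu-127: 59.1%.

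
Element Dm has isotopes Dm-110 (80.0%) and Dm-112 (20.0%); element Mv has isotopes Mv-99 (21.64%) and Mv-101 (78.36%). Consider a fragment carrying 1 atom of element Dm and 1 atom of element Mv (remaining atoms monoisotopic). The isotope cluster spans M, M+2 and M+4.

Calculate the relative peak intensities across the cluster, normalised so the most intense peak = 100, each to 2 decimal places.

25.83 : 100.00 : 23.39

Element Dm pattern (n=1): 0.8000 : 0.2000
Element Mv pattern (n=1): 0.2164 : 0.7836
Convolve the two distributions (both contribute in 2-u steps):
  M: 0.8000×0.2164 = 0.173120
  M+2: 0.8000×0.7836 + 0.2000×0.2164 = 0.670160
  M+4: 0.2000×0.7836 = 0.156720
Scale to base peak (0.670160) = 100: 25.83 : 100.00 : 23.39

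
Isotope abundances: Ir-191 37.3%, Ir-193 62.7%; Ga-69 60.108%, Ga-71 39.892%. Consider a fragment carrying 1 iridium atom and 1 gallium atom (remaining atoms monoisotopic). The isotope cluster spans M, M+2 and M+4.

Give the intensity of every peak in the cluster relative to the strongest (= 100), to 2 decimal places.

42.65 : 100.00 : 47.58

Iridium pattern (n=1): 0.3730 : 0.6270
Gallium pattern (n=1): 0.60108 : 0.39892
Convolve the two distributions (both contribute in 2-u steps):
  M: 0.3730×0.60108 = 0.224203
  M+2: 0.3730×0.39892 + 0.6270×0.60108 = 0.525674
  M+4: 0.6270×0.39892 = 0.250123
Scale to base peak (0.525674) = 100: 42.65 : 100.00 : 47.58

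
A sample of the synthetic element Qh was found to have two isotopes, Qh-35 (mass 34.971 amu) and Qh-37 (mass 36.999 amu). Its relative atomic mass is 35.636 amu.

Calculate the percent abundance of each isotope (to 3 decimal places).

Qh-35: 67.209%, Qh-37: 32.791%

Let x be the fractional abundance of Qh-35; then Qh-37 has abundance 1 − x.
34.971·x + 36.999·(1 − x) = 35.636
(34.971 − 36.999)·x = 35.636 − 36.999
x = -1.363 / -2.028 = 0.67209 → 67.209% Qh-35, 32.791% Qh-37.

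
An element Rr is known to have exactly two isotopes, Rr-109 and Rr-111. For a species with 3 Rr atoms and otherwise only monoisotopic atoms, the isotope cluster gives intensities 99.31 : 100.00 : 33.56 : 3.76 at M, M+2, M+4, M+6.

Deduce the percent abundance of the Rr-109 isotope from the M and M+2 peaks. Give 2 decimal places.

If p is the fraction of Rr that is Rr-109, then I(M+2)/I(M) = [C(3,1)·p^2·(1−p)] / p^3 = 3·(1−p)/p = 100.00/99.31 = 1.0069
(1−p)/p = 1.0069/3 = 0.3356  ⇒  p = 1/(1 + 0.3356) = 0.7487
Rr-109: 74.87%, Rr-111: 25.13%.

74.87%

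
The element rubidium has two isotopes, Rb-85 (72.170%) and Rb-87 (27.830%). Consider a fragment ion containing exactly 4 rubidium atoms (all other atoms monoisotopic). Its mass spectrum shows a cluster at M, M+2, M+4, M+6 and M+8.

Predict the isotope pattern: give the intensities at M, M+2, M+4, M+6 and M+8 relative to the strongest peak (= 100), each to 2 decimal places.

Expanding (0.72170 + 0.27830)^4:
P(M) = 0.72170^4 = 0.271286
P(M+2) = 4 × 0.72170^3 × 0.27830^1 = 0.418450
P(M+4) = 6 × 0.72170^2 × 0.27830^2 = 0.242042
P(M+6) = 4 × 0.72170^1 × 0.27830^3 = 0.062224
P(M+8) = 0.27830^4 = 0.005999
The M+2 peak is largest (0.418450); scaling to 100 gives 64.83 : 100.00 : 57.84 : 14.87 : 1.43.

64.83 : 100.00 : 57.84 : 14.87 : 1.43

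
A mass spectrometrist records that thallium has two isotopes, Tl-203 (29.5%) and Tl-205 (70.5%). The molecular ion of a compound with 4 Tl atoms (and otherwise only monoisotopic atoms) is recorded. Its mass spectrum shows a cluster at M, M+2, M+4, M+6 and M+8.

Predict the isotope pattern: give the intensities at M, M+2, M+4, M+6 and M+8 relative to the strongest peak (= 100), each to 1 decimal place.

Each Tl atom is independently Tl-203 (p = 0.295) or Tl-205 (q = 0.705); the cluster is the binomial expansion (p + q)^4.
P(M) = 0.295^4 = 0.007573
P(M+2) = 4 × 0.295^3 × 0.705^1 = 0.072396
P(M+4) = 6 × 0.295^2 × 0.705^2 = 0.259522
P(M+6) = 4 × 0.295^1 × 0.705^3 = 0.413475
P(M+8) = 0.705^4 = 0.247034
The M+6 peak is largest (0.413475); scaling to 100 gives 1.8 : 17.5 : 62.8 : 100.0 : 59.7.

1.8 : 17.5 : 62.8 : 100.0 : 59.7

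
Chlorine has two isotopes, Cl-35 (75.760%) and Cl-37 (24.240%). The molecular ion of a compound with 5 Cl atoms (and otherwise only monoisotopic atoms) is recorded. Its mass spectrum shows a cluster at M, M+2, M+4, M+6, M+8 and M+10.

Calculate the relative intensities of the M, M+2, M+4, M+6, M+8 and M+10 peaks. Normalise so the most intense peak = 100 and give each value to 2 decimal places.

Each Cl atom is independently Cl-35 (p = 0.75760) or Cl-37 (q = 0.24240); the cluster is the binomial expansion (p + q)^5.
P(M) = 0.75760^5 = 0.249574
P(M+2) = 5 × 0.75760^4 × 0.24240^1 = 0.399266
P(M+4) = 10 × 0.75760^3 × 0.24240^2 = 0.255497
P(M+6) = 10 × 0.75760^2 × 0.24240^3 = 0.081748
P(M+8) = 5 × 0.75760^1 × 0.24240^4 = 0.013078
P(M+10) = 0.24240^5 = 0.000837
The M+2 peak is largest (0.399266); scaling to 100 gives 62.51 : 100.00 : 63.99 : 20.47 : 3.28 : 0.21.

62.51 : 100.00 : 63.99 : 20.47 : 3.28 : 0.21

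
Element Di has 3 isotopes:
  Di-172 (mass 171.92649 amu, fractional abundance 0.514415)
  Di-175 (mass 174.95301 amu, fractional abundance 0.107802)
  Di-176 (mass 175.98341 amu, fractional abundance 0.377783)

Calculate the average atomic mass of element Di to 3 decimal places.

The abundance-weighted mean is 0.514415 × 171.92649 + 0.107802 × 174.95301 + 0.377783 × 175.98341
= 88.441565 + 18.860284 + 66.483541 = 173.785390 amu

173.785 amu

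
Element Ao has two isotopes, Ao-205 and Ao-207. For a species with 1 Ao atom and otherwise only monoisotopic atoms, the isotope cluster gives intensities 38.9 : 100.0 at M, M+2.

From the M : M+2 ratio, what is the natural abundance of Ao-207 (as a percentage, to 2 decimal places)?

Write p for the Ao-205 fraction. I(M+2)/I(M) = [C(1,1)·p^0·(1−p)] / p^1 = 1·(1−p)/p = 100.0/38.9 = 2.5707
(1−p)/p = 2.5707/1 = 2.5707  ⇒  p = 1/(1 + 2.5707) = 0.2801
Ao-205: 28.01%, Ao-207: 71.99%.

71.99%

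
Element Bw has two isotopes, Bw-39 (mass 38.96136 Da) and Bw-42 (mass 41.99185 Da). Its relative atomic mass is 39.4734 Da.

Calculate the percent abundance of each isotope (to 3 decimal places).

With x = fraction of Bw-39 (so Bw-42 is 1 − x):
38.96136·x + 41.99185·(1 − x) = 39.4734
(38.96136 − 41.99185)·x = 39.4734 − 41.99185
x = -2.51845 / -3.03049 = 0.83104 → 83.104% Bw-39, 16.896% Bw-42.

Bw-39: 83.104%, Bw-42: 16.896%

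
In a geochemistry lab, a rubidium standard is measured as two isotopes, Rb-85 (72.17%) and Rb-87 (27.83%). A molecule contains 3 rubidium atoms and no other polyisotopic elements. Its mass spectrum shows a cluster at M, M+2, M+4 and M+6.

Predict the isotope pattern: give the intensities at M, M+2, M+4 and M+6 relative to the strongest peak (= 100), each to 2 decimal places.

Each Rb atom is independently Rb-85 (p = 0.7217) or Rb-87 (q = 0.2783); the cluster is the binomial expansion (p + q)^3.
P(M) = 0.7217^3 = 0.375898
P(M+2) = 3 × 0.7217^2 × 0.2783^1 = 0.434858
P(M+4) = 3 × 0.7217^1 × 0.2783^2 = 0.167689
P(M+6) = 0.2783^3 = 0.021555
The M+2 peak is largest (0.434858); scaling to 100 gives 86.44 : 100.00 : 38.56 : 4.96.

86.44 : 100.00 : 38.56 : 4.96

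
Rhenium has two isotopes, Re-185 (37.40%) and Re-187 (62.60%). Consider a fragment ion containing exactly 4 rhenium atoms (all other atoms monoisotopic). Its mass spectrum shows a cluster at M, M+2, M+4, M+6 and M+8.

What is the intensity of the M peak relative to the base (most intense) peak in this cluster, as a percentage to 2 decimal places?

Binomial terms of (0.3740 + 0.6260)^4: M 0.0196, M+2 0.1310, M+4 0.3289, M+6 0.3670, M+8 0.1536 → M+6 is the base peak.
P(M+6) = C(4,3) × 0.3740^1 × 0.6260^3 = 4 × 0.3740 × 0.24531438 = 0.366990 (base)
P(M) = C(4,0) × 0.3740^4 × 0.6260^0 = 1 × 0.0195653 × 1.0000 = 0.019565
Relative intensity = 0.019565 / 0.366990 × 100 = 5.33

5.33%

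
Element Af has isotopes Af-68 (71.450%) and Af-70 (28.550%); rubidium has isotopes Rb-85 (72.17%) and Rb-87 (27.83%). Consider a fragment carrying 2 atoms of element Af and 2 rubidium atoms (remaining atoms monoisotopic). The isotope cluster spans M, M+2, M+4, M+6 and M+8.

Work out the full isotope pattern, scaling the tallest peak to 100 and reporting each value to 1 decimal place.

Element Af pattern (n=2): 0.51051025 : 0.4079795 : 0.08151025
Rubidium pattern (n=2): 0.52085089 : 0.40169822 : 0.07745089
Convolve the two distributions (both contribute in 2-u steps):
  M: 0.51051025×0.52085089 = 0.265900
  M+2: 0.51051025×0.40169822 + 0.4079795×0.52085089 = 0.417568
  M+4: 0.51051025×0.07745089 + 0.4079795×0.40169822 + 0.08151025×0.52085089 = 0.245879
  M+6: 0.4079795×0.07745089 + 0.08151025×0.40169822 = 0.064341
  M+8: 0.08151025×0.07745089 = 0.006313
Scale to base peak (0.417568) = 100: 63.7 : 100.0 : 58.9 : 15.4 : 1.5

63.7 : 100.0 : 58.9 : 15.4 : 1.5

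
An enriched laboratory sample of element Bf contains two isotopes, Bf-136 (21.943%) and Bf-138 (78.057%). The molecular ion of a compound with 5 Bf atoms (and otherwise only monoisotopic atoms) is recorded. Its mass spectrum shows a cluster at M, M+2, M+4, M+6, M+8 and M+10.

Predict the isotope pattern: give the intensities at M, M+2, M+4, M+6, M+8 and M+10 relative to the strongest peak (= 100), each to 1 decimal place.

Each Bf atom is independently Bf-136 (p = 0.21943) or Bf-138 (q = 0.78057); the cluster is the binomial expansion (p + q)^5.
P(M) = 0.21943^5 = 0.000509
P(M+2) = 5 × 0.21943^4 × 0.78057^1 = 0.009048
P(M+4) = 10 × 0.21943^3 × 0.78057^2 = 0.064374
P(M+6) = 10 × 0.21943^2 × 0.78057^3 = 0.228996
P(M+8) = 5 × 0.21943^1 × 0.78057^4 = 0.407299
P(M+10) = 0.78057^5 = 0.289774
The M+8 peak is largest (0.407299); scaling to 100 gives 0.1 : 2.2 : 15.8 : 56.2 : 100.0 : 71.1.

0.1 : 2.2 : 15.8 : 56.2 : 100.0 : 71.1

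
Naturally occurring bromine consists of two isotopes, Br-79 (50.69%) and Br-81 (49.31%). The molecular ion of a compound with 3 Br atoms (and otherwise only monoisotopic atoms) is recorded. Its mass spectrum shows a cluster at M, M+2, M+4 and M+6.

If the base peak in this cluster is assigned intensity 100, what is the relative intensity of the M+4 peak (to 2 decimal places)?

Binomial terms of (0.5069 + 0.4931)^3: M 0.1302, M+2 0.3801, M+4 0.3698, M+6 0.1199 → M+2 is the base peak.
P(M+2) = C(3,1) × 0.5069^2 × 0.4931^1 = 3 × 0.25694761 × 0.4931 = 0.380103 (base)
P(M+4) = C(3,2) × 0.5069^1 × 0.4931^2 = 3 × 0.5069 × 0.24314761 = 0.369755
Relative intensity = 0.369755 / 0.380103 × 100 = 97.28

97.28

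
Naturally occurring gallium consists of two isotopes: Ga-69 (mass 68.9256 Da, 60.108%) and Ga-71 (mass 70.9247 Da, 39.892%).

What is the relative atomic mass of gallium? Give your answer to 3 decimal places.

Weight each isotope mass by its fractional abundance: 0.60108 × 68.9256 + 0.39892 × 70.9247
= 41.42980 + 28.29328 = 69.72308 Da

69.723 Da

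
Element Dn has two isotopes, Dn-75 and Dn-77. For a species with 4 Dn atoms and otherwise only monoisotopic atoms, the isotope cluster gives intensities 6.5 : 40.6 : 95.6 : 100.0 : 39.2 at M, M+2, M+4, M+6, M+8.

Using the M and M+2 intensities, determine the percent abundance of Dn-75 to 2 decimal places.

If p is the fraction of Dn that is Dn-75, then I(M+2)/I(M) = [C(4,1)·p^3·(1−p)] / p^4 = 4·(1−p)/p = 40.6/6.5 = 6.2462
(1−p)/p = 6.2462/4 = 1.5615  ⇒  p = 1/(1 + 1.5615) = 0.3904
Dn-75: 39.04%, Dn-77: 60.96%.

39.04%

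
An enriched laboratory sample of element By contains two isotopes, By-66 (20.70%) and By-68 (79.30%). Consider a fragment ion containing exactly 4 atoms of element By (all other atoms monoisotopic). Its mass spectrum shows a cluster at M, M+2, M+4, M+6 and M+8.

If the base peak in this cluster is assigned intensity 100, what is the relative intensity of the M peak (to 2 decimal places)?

0.44

(0.2070 + 0.7930)^4 gives M 0.0018, M+2 0.0281, M+4 0.1617, M+6 0.4129, M+8 0.3955; the largest is M+6.
P(M+6) = C(4,3) × 0.2070^1 × 0.7930^3 = 4 × 0.2070 × 0.49867726 = 0.412905 (base)
P(M) = C(4,0) × 0.2070^4 × 0.7930^0 = 1 × 0.00183604 × 1.0000 = 0.001836
Relative intensity = 0.001836 / 0.412905 × 100 = 0.44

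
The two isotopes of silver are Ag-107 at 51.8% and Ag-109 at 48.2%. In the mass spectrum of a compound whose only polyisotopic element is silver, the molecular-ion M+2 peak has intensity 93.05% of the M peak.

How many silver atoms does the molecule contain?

1

The M+2/M ratio from n Ag atoms is n · q/p = n · 0.482/0.518.
n = 0.9305 × 0.518/0.482 = 1.00 ≈ 1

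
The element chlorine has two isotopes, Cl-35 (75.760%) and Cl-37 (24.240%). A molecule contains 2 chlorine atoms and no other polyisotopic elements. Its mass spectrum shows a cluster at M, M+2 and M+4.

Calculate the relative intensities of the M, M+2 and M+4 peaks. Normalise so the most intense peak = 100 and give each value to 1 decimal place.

100.0 : 64.0 : 10.2

The 2 Cl atoms are independent, so intensities follow the terms of (0.75760 + 0.24240)^2.
P(M) = 0.75760^2 = 0.573958
P(M+2) = 2 × 0.75760^1 × 0.24240^1 = 0.367284
P(M+4) = 0.24240^2 = 0.058758
The M peak is largest (0.573958); scaling to 100 gives 100.0 : 64.0 : 10.2.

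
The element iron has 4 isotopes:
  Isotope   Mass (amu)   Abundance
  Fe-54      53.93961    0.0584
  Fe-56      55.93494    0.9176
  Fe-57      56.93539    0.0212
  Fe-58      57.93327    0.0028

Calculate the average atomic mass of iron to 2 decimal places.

Ar = Σ fᵢ·mᵢ = 0.0584 × 53.93961 + 0.9176 × 55.93494 + 0.0212 × 56.93539 + 0.0028 × 57.93327
= 3.150073 + 51.325901 + 1.207030 + 0.162213 = 55.845217 amu

55.85 amu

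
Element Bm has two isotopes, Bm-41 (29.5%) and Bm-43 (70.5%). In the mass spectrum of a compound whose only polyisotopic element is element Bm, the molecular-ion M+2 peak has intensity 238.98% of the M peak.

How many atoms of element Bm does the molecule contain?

1

With n Bm atoms, P(M+2)/P(M) = C(n,1)·p^(n−1)q / p^n = n·q/p = n · 0.705/0.295.
n = 2.3898 × 0.295/0.705 = 1.00 ≈ 1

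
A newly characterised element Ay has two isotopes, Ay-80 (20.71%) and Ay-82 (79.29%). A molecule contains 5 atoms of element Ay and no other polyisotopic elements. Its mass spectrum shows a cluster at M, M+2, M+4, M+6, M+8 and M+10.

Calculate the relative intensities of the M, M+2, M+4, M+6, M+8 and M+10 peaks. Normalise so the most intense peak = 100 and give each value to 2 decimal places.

The 5 Ay atoms are independent, so intensities follow the terms of (0.2071 + 0.7929)^5.
P(M) = 0.2071^5 = 0.000381
P(M+2) = 5 × 0.2071^4 × 0.7929^1 = 0.007293
P(M+4) = 10 × 0.2071^3 × 0.7929^2 = 0.055844
P(M+6) = 10 × 0.2071^2 × 0.7929^3 = 0.213804
P(M+8) = 5 × 0.2071^1 × 0.7929^4 = 0.409283
P(M+10) = 0.7929^5 = 0.313395
The M+8 peak is largest (0.409283); scaling to 100 gives 0.09 : 1.78 : 13.64 : 52.24 : 100.00 : 76.57.

0.09 : 1.78 : 13.64 : 52.24 : 100.00 : 76.57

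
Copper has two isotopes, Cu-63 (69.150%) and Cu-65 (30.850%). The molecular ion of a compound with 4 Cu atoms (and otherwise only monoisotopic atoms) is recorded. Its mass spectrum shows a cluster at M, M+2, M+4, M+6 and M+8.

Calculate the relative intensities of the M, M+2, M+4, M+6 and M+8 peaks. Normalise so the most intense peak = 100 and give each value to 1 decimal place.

56.0 : 100.0 : 66.9 : 19.9 : 2.2

Expanding (0.69150 + 0.30850)^4:
P(M) = 0.69150^4 = 0.228649
P(M+2) = 4 × 0.69150^3 × 0.30850^1 = 0.408030
P(M+4) = 6 × 0.69150^2 × 0.30850^2 = 0.273052
P(M+6) = 4 × 0.69150^1 × 0.30850^3 = 0.081212
P(M+8) = 0.30850^4 = 0.009058
The M+2 peak is largest (0.408030); scaling to 100 gives 56.0 : 100.0 : 66.9 : 19.9 : 2.2.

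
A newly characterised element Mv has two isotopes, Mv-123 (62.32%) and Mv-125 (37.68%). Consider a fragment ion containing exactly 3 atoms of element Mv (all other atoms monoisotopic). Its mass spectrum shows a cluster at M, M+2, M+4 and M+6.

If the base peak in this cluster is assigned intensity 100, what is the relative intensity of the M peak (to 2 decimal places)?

Binomial terms of (0.6232 + 0.3768)^3: M 0.2420, M+2 0.4390, M+4 0.2654, M+6 0.0535 → M+2 is the base peak.
P(M+2) = C(3,1) × 0.6232^2 × 0.3768^1 = 3 × 0.38837824 × 0.3768 = 0.439023 (base)
P(M) = C(3,0) × 0.6232^3 × 0.3768^0 = 1 × 0.24203732 × 1.0000 = 0.242037
Relative intensity = 0.242037 / 0.439023 × 100 = 55.13

55.13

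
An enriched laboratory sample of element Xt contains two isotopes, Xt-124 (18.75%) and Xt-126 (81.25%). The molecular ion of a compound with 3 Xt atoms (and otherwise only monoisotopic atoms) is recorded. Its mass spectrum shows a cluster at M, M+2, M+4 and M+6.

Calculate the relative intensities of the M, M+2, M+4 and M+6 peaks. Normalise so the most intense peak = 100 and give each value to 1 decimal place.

The 3 Xt atoms are independent, so intensities follow the terms of (0.1875 + 0.8125)^3.
P(M) = 0.1875^3 = 0.006592
P(M+2) = 3 × 0.1875^2 × 0.8125^1 = 0.085693
P(M+4) = 3 × 0.1875^1 × 0.8125^2 = 0.371338
P(M+6) = 0.8125^3 = 0.536377
The M+6 peak is largest (0.536377); scaling to 100 gives 1.2 : 16.0 : 69.2 : 100.0.

1.2 : 16.0 : 69.2 : 100.0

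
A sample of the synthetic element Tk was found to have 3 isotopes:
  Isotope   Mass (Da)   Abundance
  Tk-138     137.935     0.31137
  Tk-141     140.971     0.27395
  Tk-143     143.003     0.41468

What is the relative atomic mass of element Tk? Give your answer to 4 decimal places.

140.8683 Da

The abundance-weighted mean is 0.31137 × 137.935 + 0.27395 × 140.971 + 0.41468 × 143.003
= 42.94882 + 38.61901 + 59.30048 = 140.86831 Da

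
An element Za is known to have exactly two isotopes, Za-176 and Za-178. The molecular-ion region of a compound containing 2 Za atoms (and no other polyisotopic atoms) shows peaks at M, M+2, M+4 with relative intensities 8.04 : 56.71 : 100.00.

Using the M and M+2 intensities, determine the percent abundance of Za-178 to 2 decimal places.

Let p = fractional abundance of Za-176. I(M+2)/I(M) = [C(2,1)·p^1·(1−p)] / p^2 = 2·(1−p)/p = 56.71/8.04 = 7.0535
(1−p)/p = 7.0535/2 = 3.5267  ⇒  p = 1/(1 + 3.5267) = 0.2209
Za-176: 22.09%, Za-178: 77.91%.

77.91%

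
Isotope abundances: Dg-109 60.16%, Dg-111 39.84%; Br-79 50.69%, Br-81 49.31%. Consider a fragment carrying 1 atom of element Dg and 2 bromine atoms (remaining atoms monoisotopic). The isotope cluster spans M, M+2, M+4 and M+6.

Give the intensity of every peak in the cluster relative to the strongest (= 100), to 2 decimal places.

38.35 : 100.00 : 85.69 : 24.03

Element Dg pattern (n=1): 0.6016 : 0.3984
Bromine pattern (n=2): 0.25694761 : 0.49990478 : 0.24314761
Convolve the two distributions (both contribute in 2-u steps):
  M: 0.6016×0.25694761 = 0.154580
  M+2: 0.6016×0.49990478 + 0.3984×0.25694761 = 0.403111
  M+4: 0.6016×0.24314761 + 0.3984×0.49990478 = 0.345440
  M+6: 0.3984×0.24314761 = 0.096870
Scale to base peak (0.403111) = 100: 38.35 : 100.00 : 85.69 : 24.03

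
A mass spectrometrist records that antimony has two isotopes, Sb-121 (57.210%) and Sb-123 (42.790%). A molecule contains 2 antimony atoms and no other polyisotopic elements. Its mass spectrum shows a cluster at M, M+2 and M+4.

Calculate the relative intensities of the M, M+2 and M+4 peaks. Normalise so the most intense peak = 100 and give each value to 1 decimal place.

Expanding (0.57210 + 0.42790)^2:
P(M) = 0.57210^2 = 0.327298
P(M+2) = 2 × 0.57210^1 × 0.42790^1 = 0.489603
P(M+4) = 0.42790^2 = 0.183098
The M+2 peak is largest (0.489603); scaling to 100 gives 66.8 : 100.0 : 37.4.

66.8 : 100.0 : 37.4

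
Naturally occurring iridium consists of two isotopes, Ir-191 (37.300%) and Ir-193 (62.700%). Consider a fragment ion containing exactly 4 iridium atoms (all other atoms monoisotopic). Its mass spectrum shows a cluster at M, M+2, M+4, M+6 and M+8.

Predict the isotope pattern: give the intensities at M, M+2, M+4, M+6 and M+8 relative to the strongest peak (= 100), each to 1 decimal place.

5.3 : 35.4 : 89.2 : 100.0 : 42.0

The 4 Ir atoms are independent, so intensities follow the terms of (0.37300 + 0.62700)^4.
P(M) = 0.37300^4 = 0.019357
P(M+2) = 4 × 0.37300^3 × 0.62700^1 = 0.130153
P(M+4) = 6 × 0.37300^2 × 0.62700^2 = 0.328174
P(M+6) = 4 × 0.37300^1 × 0.62700^3 = 0.367766
P(M+8) = 0.62700^4 = 0.154550
The M+6 peak is largest (0.367766); scaling to 100 gives 5.3 : 35.4 : 89.2 : 100.0 : 42.0.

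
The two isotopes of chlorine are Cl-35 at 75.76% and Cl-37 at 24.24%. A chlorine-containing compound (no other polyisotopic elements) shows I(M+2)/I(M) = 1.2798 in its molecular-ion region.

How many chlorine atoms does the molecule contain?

For n independent Cl atoms, I(M+2)/I(M) = n · (abundance Cl-37) / (abundance Cl-35) = n · 0.2424/0.7576.
n = 1.2798 × 0.7576/0.2424 = 4.00 ≈ 4

4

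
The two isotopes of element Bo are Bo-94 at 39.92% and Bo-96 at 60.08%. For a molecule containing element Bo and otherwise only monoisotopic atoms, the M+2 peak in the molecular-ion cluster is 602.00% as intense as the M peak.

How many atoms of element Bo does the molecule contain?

4

For n independent Bo atoms, I(M+2)/I(M) = n · (abundance Bo-96) / (abundance Bo-94) = n · 0.6008/0.3992.
n = 6.0200 × 0.3992/0.6008 = 4.00 ≈ 4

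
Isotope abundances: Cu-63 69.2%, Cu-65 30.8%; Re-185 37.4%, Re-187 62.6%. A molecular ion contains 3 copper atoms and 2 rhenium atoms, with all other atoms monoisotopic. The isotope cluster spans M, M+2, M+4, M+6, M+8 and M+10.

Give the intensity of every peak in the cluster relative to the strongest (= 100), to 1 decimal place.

12.7 : 59.5 : 100.0 : 74.0 : 24.9 : 3.1

Copper pattern (n=3): 0.33137389 : 0.44247034 : 0.19693766 : 0.02921811
Rhenium pattern (n=2): 0.139876 : 0.468248 : 0.391876
Convolve the two distributions (both contribute in 2-u steps):
  M: 0.33137389×0.139876 = 0.046351
  M+2: 0.33137389×0.468248 + 0.44247034×0.139876 = 0.217056
  M+4: 0.33137389×0.391876 + 0.44247034×0.468248 + 0.19693766×0.139876 = 0.364590
  M+6: 0.44247034×0.391876 + 0.19693766×0.468248 + 0.02921811×0.139876 = 0.269696
  M+8: 0.19693766×0.391876 + 0.02921811×0.468248 = 0.090856
  M+10: 0.02921811×0.391876 = 0.011450
Scale to base peak (0.364590) = 100: 12.7 : 59.5 : 100.0 : 74.0 : 24.9 : 3.1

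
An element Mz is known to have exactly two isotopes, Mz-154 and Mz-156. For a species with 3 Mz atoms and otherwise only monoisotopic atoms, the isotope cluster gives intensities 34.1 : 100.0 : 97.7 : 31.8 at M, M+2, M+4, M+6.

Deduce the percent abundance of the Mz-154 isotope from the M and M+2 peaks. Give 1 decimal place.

50.6%

Write p for the Mz-154 fraction. I(M+2)/I(M) = [C(3,1)·p^2·(1−p)] / p^3 = 3·(1−p)/p = 100.0/34.1 = 2.9326
(1−p)/p = 2.9326/3 = 0.9775  ⇒  p = 1/(1 + 0.9775) = 0.5057
Mz-154: 50.6%, Mz-156: 49.4%.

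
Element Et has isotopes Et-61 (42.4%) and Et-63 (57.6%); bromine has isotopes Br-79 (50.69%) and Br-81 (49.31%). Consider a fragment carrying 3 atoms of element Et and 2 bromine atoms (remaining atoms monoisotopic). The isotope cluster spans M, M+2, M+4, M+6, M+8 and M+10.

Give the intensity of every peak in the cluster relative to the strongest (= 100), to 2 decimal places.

Element Et pattern (n=3): 0.07622502 : 0.31065293 : 0.42201907 : 0.19110298
Bromine pattern (n=2): 0.25694761 : 0.49990478 : 0.24314761
Convolve the two distributions (both contribute in 2-u steps):
  M: 0.07622502×0.25694761 = 0.019586
  M+2: 0.07622502×0.49990478 + 0.31065293×0.25694761 = 0.117927
  M+4: 0.07622502×0.24314761 + 0.31065293×0.49990478 + 0.42201907×0.25694761 = 0.282268
  M+6: 0.31065293×0.24314761 + 0.42201907×0.49990478 + 0.19110298×0.25694761 = 0.335607
  M+8: 0.42201907×0.24314761 + 0.19110298×0.49990478 = 0.198146
  M+10: 0.19110298×0.24314761 = 0.046466
Scale to base peak (0.335607) = 100: 5.84 : 35.14 : 84.11 : 100.00 : 59.04 : 13.85

5.84 : 35.14 : 84.11 : 100.00 : 59.04 : 13.85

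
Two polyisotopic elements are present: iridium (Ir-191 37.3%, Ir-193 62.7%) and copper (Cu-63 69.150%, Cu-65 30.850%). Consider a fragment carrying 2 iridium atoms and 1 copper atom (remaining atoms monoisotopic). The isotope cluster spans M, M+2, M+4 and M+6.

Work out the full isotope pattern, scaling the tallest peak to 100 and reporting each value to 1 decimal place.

Iridium pattern (n=2): 0.139129 : 0.467742 : 0.393129
Copper pattern (n=1): 0.6915 : 0.3085
Convolve the two distributions (both contribute in 2-u steps):
  M: 0.139129×0.6915 = 0.096208
  M+2: 0.139129×0.3085 + 0.467742×0.6915 = 0.366365
  M+4: 0.467742×0.3085 + 0.393129×0.6915 = 0.416147
  M+6: 0.393129×0.3085 = 0.121280
Scale to base peak (0.416147) = 100: 23.1 : 88.0 : 100.0 : 29.1

23.1 : 88.0 : 100.0 : 29.1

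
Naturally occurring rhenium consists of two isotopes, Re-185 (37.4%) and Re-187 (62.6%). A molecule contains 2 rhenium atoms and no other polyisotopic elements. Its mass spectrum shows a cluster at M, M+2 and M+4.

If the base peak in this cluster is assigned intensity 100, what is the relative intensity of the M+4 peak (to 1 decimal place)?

83.7

Binomial terms of (0.374 + 0.626)^2: M 0.1399, M+2 0.4682, M+4 0.3919 → M+2 is the base peak.
P(M+2) = C(2,1) × 0.374^1 × 0.626^1 = 2 × 0.3740 × 0.6260 = 0.468248 (base)
P(M+4) = C(2,2) × 0.374^0 × 0.626^2 = 1 × 1.0000 × 0.391876 = 0.391876
Relative intensity = 0.391876 / 0.468248 × 100 = 83.7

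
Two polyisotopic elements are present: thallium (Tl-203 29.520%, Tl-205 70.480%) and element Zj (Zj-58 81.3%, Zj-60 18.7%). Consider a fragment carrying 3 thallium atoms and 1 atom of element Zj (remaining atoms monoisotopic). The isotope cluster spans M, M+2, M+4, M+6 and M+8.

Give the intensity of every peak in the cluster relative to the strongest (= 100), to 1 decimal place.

5.3 : 39.4 : 100.0 : 93.6 : 16.7

Thallium pattern (n=3): 0.02572463 : 0.18425524 : 0.43991564 : 0.35010449
Element Zj pattern (n=1): 0.8130 : 0.1870
Convolve the two distributions (both contribute in 2-u steps):
  M: 0.02572463×0.8130 = 0.020914
  M+2: 0.02572463×0.1870 + 0.18425524×0.8130 = 0.154610
  M+4: 0.18425524×0.1870 + 0.43991564×0.8130 = 0.392107
  M+6: 0.43991564×0.1870 + 0.35010449×0.8130 = 0.366899
  M+8: 0.35010449×0.1870 = 0.065470
Scale to base peak (0.392107) = 100: 5.3 : 39.4 : 100.0 : 93.6 : 16.7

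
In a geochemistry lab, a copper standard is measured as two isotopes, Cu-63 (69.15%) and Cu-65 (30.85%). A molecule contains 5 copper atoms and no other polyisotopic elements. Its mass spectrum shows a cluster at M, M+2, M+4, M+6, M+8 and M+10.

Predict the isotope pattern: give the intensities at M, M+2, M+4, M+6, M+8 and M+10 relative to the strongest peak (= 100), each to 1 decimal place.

Each Cu atom is independently Cu-63 (p = 0.6915) or Cu-65 (q = 0.3085); the cluster is the binomial expansion (p + q)^5.
P(M) = 0.6915^5 = 0.158111
P(M+2) = 5 × 0.6915^4 × 0.3085^1 = 0.352691
P(M+4) = 10 × 0.6915^3 × 0.3085^2 = 0.314693
P(M+6) = 10 × 0.6915^2 × 0.3085^3 = 0.140394
P(M+8) = 5 × 0.6915^1 × 0.3085^4 = 0.031317
P(M+10) = 0.3085^5 = 0.002794
The M+2 peak is largest (0.352691); scaling to 100 gives 44.8 : 100.0 : 89.2 : 39.8 : 8.9 : 0.8.

44.8 : 100.0 : 89.2 : 39.8 : 8.9 : 0.8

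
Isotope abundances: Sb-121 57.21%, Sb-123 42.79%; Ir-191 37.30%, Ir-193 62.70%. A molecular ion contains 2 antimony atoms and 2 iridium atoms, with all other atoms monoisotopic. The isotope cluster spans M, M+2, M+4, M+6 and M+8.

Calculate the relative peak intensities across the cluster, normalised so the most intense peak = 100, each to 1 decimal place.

11.9 : 57.7 : 100.0 : 72.6 : 18.8

Antimony pattern (n=2): 0.32729841 : 0.48960318 : 0.18309841
Iridium pattern (n=2): 0.139129 : 0.467742 : 0.393129
Convolve the two distributions (both contribute in 2-u steps):
  M: 0.32729841×0.139129 = 0.045537
  M+2: 0.32729841×0.467742 + 0.48960318×0.139129 = 0.221209
  M+4: 0.32729841×0.393129 + 0.48960318×0.467742 + 0.18309841×0.139129 = 0.383153
  M+6: 0.48960318×0.393129 + 0.18309841×0.467742 = 0.278120
  M+8: 0.18309841×0.393129 = 0.071981
Scale to base peak (0.383153) = 100: 11.9 : 57.7 : 100.0 : 72.6 : 18.8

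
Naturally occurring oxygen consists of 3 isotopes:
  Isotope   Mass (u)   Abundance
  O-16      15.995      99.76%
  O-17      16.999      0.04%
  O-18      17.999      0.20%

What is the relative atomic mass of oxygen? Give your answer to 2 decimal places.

The abundance-weighted mean is 0.9976 × 15.995 + 0.0004 × 16.999 + 0.0020 × 17.999
= 15.9566 + 0.0068 + 0.0360 = 15.9994 u

16.00 u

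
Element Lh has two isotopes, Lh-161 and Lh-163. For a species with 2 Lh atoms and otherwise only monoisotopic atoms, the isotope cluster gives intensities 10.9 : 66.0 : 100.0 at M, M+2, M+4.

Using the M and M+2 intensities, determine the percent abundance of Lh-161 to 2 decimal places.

24.83%

If p is the fraction of Lh that is Lh-161, then I(M+2)/I(M) = [C(2,1)·p^1·(1−p)] / p^2 = 2·(1−p)/p = 66.0/10.9 = 6.0550
(1−p)/p = 6.0550/2 = 3.0275  ⇒  p = 1/(1 + 3.0275) = 0.2483
Lh-161: 24.83%, Lh-163: 75.17%.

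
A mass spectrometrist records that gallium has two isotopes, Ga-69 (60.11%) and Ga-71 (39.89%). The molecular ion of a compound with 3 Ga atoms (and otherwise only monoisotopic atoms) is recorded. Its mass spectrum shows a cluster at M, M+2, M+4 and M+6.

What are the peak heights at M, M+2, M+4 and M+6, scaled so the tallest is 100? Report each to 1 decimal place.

50.2 : 100.0 : 66.4 : 14.7

The 3 Ga atoms are independent, so intensities follow the terms of (0.6011 + 0.3989)^3.
P(M) = 0.6011^3 = 0.217190
P(M+2) = 3 × 0.6011^2 × 0.3989^1 = 0.432393
P(M+4) = 3 × 0.6011^1 × 0.3989^2 = 0.286943
P(M+6) = 0.3989^3 = 0.063473
The M+2 peak is largest (0.432393); scaling to 100 gives 50.2 : 100.0 : 66.4 : 14.7.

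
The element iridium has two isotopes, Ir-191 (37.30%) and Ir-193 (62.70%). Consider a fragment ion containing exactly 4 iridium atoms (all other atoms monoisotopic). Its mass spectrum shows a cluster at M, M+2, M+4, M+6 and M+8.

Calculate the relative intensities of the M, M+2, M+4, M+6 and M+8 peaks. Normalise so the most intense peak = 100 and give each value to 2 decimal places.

5.26 : 35.39 : 89.23 : 100.00 : 42.02

Each Ir atom is independently Ir-191 (p = 0.3730) or Ir-193 (q = 0.6270); the cluster is the binomial expansion (p + q)^4.
P(M) = 0.3730^4 = 0.019357
P(M+2) = 4 × 0.3730^3 × 0.6270^1 = 0.130153
P(M+4) = 6 × 0.3730^2 × 0.6270^2 = 0.328174
P(M+6) = 4 × 0.3730^1 × 0.6270^3 = 0.367766
P(M+8) = 0.6270^4 = 0.154550
The M+6 peak is largest (0.367766); scaling to 100 gives 5.26 : 35.39 : 89.23 : 100.00 : 42.02.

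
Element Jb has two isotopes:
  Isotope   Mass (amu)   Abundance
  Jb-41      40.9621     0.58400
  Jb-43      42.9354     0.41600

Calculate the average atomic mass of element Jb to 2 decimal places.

41.78 amu

Ar = Σ fᵢ·mᵢ = 0.58400 × 40.9621 + 0.41600 × 42.9354
= 23.92187 + 17.86113 = 41.78300 amu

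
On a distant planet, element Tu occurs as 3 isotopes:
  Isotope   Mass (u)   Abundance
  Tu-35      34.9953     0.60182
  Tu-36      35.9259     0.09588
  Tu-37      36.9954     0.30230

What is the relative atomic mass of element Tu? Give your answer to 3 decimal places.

35.689 u

The abundance-weighted mean is 0.60182 × 34.9953 + 0.09588 × 35.9259 + 0.30230 × 36.9954
= 21.06087 + 3.44458 + 11.18371 = 35.68916 u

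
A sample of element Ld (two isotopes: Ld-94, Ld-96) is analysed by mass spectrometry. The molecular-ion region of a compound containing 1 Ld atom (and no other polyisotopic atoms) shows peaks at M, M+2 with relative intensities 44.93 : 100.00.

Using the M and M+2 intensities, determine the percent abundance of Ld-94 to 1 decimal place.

If p is the fraction of Ld that is Ld-94, then I(M+2)/I(M) = [C(1,1)·p^0·(1−p)] / p^1 = 1·(1−p)/p = 100.00/44.93 = 2.2257
(1−p)/p = 2.2257/1 = 2.2257  ⇒  p = 1/(1 + 2.2257) = 0.3100
Ld-94: 31.0%, Ld-96: 69.0%.

31.0%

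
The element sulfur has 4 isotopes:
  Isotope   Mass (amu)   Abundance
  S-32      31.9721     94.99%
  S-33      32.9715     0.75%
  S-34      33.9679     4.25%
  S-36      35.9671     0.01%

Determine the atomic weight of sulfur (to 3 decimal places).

32.065 amu

The abundance-weighted mean is 0.9499 × 31.9721 + 0.0075 × 32.9715 + 0.0425 × 33.9679 + 0.0001 × 35.9671
= 30.37030 + 0.24729 + 1.44364 + 0.00360 = 32.06483 amu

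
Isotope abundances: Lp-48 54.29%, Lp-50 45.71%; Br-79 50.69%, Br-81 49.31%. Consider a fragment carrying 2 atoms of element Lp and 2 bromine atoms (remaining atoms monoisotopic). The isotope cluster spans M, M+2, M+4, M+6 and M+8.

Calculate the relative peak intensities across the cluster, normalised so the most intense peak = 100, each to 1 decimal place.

Element Lp pattern (n=2): 0.29474041 : 0.49631918 : 0.20894041
Bromine pattern (n=2): 0.25694761 : 0.49990478 : 0.24314761
Convolve the two distributions (both contribute in 2-u steps):
  M: 0.29474041×0.25694761 = 0.075733
  M+2: 0.29474041×0.49990478 + 0.49631918×0.25694761 = 0.274870
  M+4: 0.29474041×0.24314761 + 0.49631918×0.49990478 + 0.20894041×0.25694761 = 0.373464
  M+6: 0.49631918×0.24314761 + 0.20894041×0.49990478 = 0.225129
  M+8: 0.20894041×0.24314761 = 0.050803
Scale to base peak (0.373464) = 100: 20.3 : 73.6 : 100.0 : 60.3 : 13.6

20.3 : 73.6 : 100.0 : 60.3 : 13.6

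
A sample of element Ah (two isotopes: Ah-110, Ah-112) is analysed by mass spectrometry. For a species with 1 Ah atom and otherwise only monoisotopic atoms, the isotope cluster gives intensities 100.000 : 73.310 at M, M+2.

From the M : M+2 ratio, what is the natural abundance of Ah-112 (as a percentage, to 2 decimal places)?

Write p for the Ah-110 fraction. I(M+2)/I(M) = [C(1,1)·p^0·(1−p)] / p^1 = 1·(1−p)/p = 73.310/100.000 = 0.7331
(1−p)/p = 0.7331/1 = 0.7331  ⇒  p = 1/(1 + 0.7331) = 0.5770
Ah-110: 57.70%, Ah-112: 42.30%.

42.30%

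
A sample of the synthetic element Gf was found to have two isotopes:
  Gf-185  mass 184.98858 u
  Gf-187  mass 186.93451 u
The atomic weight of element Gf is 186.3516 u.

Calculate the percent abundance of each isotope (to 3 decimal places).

With x = fraction of Gf-185 (so Gf-187 is 1 − x):
184.98858·x + 186.93451·(1 − x) = 186.3516
(184.98858 − 186.93451)·x = 186.3516 − 186.93451
x = -0.58291 / -1.94593 = 0.29955 → 29.955% Gf-185, 70.045% Gf-187.

Gf-185: 29.955%, Gf-187: 70.045%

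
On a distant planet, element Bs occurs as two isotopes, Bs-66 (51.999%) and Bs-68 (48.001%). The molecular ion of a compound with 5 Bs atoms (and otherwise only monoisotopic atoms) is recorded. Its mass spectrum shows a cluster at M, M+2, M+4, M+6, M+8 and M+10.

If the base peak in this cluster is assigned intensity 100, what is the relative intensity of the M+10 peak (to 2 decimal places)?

Binomial terms of (0.51999 + 0.48001)^5: M 0.0380, M+2 0.1755, M+4 0.3240, M+6 0.2990, M+8 0.1380, M+10 0.0255 → M+4 is the base peak.
P(M+4) = C(5,2) × 0.51999^3 × 0.48001^2 = 10 × 0.14059989 × 0.2304096 = 0.323956 (base)
P(M+10) = C(5,5) × 0.51999^0 × 0.48001^5 = 1 × 1.0000 × 0.02548305 = 0.025483
Relative intensity = 0.025483 / 0.323956 × 100 = 7.87

7.87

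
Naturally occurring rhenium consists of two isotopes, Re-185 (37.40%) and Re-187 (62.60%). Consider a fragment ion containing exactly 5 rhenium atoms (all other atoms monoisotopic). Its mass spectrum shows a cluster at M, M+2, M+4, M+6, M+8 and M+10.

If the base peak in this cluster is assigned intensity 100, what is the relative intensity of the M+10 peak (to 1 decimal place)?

28.0

Term probabilities: M 0.0073, M+2 0.0612, M+4 0.2050, M+6 0.3431, M+8 0.2872, M+10 0.0961. Base peak = M+6.
P(M+6) = C(5,3) × 0.3740^2 × 0.6260^3 = 10 × 0.139876 × 0.24531438 = 0.343136 (base)
P(M+10) = C(5,5) × 0.3740^0 × 0.6260^5 = 1 × 1.0000 × 0.09613282 = 0.096133
Relative intensity = 0.096133 / 0.343136 × 100 = 28.0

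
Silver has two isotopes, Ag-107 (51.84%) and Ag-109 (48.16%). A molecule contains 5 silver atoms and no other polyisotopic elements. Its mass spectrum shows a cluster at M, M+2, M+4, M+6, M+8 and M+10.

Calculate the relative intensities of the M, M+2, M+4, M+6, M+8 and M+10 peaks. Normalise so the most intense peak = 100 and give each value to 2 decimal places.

11.59 : 53.82 : 100.00 : 92.90 : 43.15 : 8.02

The 5 Ag atoms are independent, so intensities follow the terms of (0.5184 + 0.4816)^5.
P(M) = 0.5184^5 = 0.037439
P(M+2) = 5 × 0.5184^4 × 0.4816^1 = 0.173907
P(M+4) = 10 × 0.5184^3 × 0.4816^2 = 0.323123
P(M+6) = 10 × 0.5184^2 × 0.4816^3 = 0.300185
P(M+8) = 5 × 0.5184^1 × 0.4816^4 = 0.139438
P(M+10) = 0.4816^5 = 0.025908
The M+4 peak is largest (0.323123); scaling to 100 gives 11.59 : 53.82 : 100.00 : 92.90 : 43.15 : 8.02.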